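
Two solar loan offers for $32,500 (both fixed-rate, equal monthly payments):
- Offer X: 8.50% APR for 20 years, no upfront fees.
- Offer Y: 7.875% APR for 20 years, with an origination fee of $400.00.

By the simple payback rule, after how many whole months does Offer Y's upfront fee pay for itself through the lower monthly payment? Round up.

32 months

Offer X: monthly rate = 8.5%/12 = 0.0070833; payment = 32,500 × 0.0070833 / (1 − (1+0.0070833)^−240) = $282.04.
Offer Y: at 7.875% the monthly rate is 0.0065625, so the payment is 32,500 × 0.0065625 / (1 − 1.0065625^−240) = $269.32.
Monthly savings = $282.04 − $269.32 = $12.72.
Break-even = $400.00 / $12.72 = 31.45 → 32 months.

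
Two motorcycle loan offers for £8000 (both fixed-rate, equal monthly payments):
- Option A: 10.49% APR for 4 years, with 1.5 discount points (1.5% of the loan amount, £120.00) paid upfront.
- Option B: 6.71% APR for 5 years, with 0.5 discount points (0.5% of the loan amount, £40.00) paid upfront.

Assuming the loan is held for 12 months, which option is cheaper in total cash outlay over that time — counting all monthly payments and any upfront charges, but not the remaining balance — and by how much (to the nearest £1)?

Option B by £650

Option A: at 10.49% the monthly rate is 0.0087417, so the payment is 8,000 × 0.0087417 / (1 − 1.0087417^−48) = £204.79.
Option B: monthly rate = 6.71%/12 = 0.0055917; payment = 8,000 × 0.0055917 / (1 − (1+0.0055917)^−60) = £157.32.
Over 12 months: Option A costs 12 × £204.79 + £120.00 = £2,577.48; Option B costs 12 × £157.32 + £40.00 = £1,927.84.
Option B is cheaper by £2,577.48 − £1,927.84 = £649.64.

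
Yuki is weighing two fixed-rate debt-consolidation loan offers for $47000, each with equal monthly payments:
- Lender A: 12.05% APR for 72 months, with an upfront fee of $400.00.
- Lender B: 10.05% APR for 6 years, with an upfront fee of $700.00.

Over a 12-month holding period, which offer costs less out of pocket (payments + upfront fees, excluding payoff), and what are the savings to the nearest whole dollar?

Lender A: at 12.05% the monthly rate is 0.0100417, so the payment is 47,000 × 0.0100417 / (1 − 1.0100417^−72) = $920.08.
Lender B: monthly rate = 10.05%/12 = 0.0083750; payment = 47,000 × 0.0083750 / (1 − (1+0.0083750)^−72) = $871.90.
Over 12 months: Lender A costs 12 × $920.08 + $400.00 = $11,440.96; Lender B costs 12 × $871.90 + $700.00 = $11,162.80.
Lender B is cheaper by $11,440.96 − $11,162.80 = $278.16.

Lender B by $278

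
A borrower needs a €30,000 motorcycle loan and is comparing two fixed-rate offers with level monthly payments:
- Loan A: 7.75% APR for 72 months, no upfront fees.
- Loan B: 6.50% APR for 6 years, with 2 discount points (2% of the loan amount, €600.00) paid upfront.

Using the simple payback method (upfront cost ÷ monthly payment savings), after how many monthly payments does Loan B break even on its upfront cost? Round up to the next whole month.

34 months

Loan A: at 7.75% the monthly rate is 0.0064583, so the payment is 30,000 × 0.0064583 / (1 − 1.0064583^−72) = €522.34.
Loan B: at 6.50% the monthly rate is 0.0054167, so the payment is 30,000 × 0.0054167 / (1 − 1.0054167^−72) = €504.30.
Monthly savings = €522.34 − €504.30 = €18.04.
Break-even = €600.00 / €18.04 = 33.26 → 34 months.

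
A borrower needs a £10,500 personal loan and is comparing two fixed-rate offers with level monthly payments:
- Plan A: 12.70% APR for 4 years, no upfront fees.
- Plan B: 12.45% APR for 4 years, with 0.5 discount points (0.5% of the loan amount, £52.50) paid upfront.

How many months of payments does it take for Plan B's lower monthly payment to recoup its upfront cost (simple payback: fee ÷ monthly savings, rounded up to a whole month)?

Plan A: monthly rate = 12.7%/12 = 0.0105833; payment = 10,500 × 0.0105833 / (1 − (1+0.0105833)^−48) = £280.13.
Plan B: at 12.45% the monthly rate is 0.0103750, so the payment is 10,500 × 0.0103750 / (1 − 1.0103750^−48) = £278.83.
Monthly savings = £280.13 − £278.83 = £1.30.
Break-even = £52.50 / £1.30 = 40.38 → 41 months.

41 months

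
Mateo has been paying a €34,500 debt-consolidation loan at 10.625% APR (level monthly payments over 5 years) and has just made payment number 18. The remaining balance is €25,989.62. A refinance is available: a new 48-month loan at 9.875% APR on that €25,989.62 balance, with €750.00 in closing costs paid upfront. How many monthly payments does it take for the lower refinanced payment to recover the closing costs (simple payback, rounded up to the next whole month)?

9 months

Current payment = 34,500 × 10.625%/12 / (1 − (1+0.0088542)^−60) = €743.68.
Refinanced payment = 25,989.62 × 0.0082292 / (1 − (1+0.0082292)^−48) = €657.60.
Monthly savings = €743.68 − €657.60 = €86.08.
Break-even = €750.00 / €86.08 = 8.71 → 9 months.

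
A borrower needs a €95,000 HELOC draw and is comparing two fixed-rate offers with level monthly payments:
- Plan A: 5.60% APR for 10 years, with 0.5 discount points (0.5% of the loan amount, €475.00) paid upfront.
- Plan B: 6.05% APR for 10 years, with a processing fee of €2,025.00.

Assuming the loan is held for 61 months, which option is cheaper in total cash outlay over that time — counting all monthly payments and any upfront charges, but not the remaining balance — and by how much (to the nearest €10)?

Plan A: at 5.60% the monthly rate is 0.0046667, so the payment is 95,000 × 0.0046667 / (1 − 1.0046667^−120) = €1,035.71.
Plan B: at 6.05% the monthly rate is 0.0050417, so the payment is 95,000 × 0.0050417 / (1 − 1.0050417^−120) = €1,057.08.
Over 61 months: Plan A costs 61 × €1,035.71 + €475.00 = €63,653.31; Plan B costs 61 × €1,057.08 + €2,025.00 = €66,506.88.
Plan A is cheaper by €66,506.88 − €63,653.31 = €2,853.57.

Plan A by €2,850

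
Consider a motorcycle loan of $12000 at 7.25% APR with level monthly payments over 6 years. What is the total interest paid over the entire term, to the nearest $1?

$2,834

At 7.25% the monthly rate is 0.0060417, so the payment is 12,000 × 0.0060417 / (1 − 1.0060417^−72) = $206.03.
Total paid = 72 × $206.03 = $14,834.16; interest = $14,834.16 − $12,000 = $2,834.16.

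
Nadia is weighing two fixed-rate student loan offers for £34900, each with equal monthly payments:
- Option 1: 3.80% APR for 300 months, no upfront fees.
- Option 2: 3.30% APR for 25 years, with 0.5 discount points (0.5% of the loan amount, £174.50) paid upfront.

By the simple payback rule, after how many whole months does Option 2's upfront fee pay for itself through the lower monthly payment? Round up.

Option 1: at 3.80% the monthly rate is 0.0031667, so the payment is 34,900 × 0.0031667 / (1 − 1.0031667^−300) = £180.38.
Option 2: monthly rate = 3.3%/12 = 0.0027500; payment = 34,900 × 0.0027500 / (1 − (1+0.0027500)^−300) = £171.00.
Monthly savings = £180.38 − £171.00 = £9.38.
Break-even = £174.50 / £9.38 = 18.60 → 19 months.

19 months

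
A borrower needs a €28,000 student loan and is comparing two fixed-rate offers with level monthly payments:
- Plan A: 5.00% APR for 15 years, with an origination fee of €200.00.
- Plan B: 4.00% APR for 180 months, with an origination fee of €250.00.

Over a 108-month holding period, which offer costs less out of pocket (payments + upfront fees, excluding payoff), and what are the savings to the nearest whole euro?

Plan A: monthly rate = 5%/12 = 0.0041667; payment = 28,000 × 0.0041667 / (1 − (1+0.0041667)^−180) = €221.42.
Plan B: monthly rate = 4%/12 = 0.0033333; payment = 28,000 × 0.0033333 / (1 − (1+0.0033333)^−180) = €207.11.
Over 108 months: Plan A costs 108 × €221.42 + €200.00 = €24,113.36; Plan B costs 108 × €207.11 + €250.00 = €22,617.88.
Plan B is cheaper by €24,113.36 − €22,617.88 = €1,495.48.

Plan B by €1,495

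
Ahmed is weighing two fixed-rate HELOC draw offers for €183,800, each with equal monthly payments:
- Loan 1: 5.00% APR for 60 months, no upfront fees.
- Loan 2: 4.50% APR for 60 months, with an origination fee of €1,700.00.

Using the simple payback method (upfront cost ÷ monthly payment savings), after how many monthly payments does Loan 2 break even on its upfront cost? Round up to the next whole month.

41 months

Loan 1: at 5.00% the monthly rate is 0.0041667, so the payment is 183,800 × 0.0041667 / (1 − 1.0041667^−60) = €3,468.53.
Loan 2: at 4.50% the monthly rate is 0.0037500, so the payment is 183,800 × 0.0037500 / (1 − 1.0037500^−60) = €3,426.59.
Monthly savings = €3,468.53 − €3,426.59 = €41.94.
Break-even = €1,700.00 / €41.94 = 40.53 → 41 months.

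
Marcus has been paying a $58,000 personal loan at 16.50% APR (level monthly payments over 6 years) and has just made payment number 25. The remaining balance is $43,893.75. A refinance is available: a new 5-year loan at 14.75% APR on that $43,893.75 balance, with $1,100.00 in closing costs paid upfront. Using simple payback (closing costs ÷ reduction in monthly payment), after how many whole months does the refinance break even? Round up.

5 months

Current payment = 58,000 × 16.5%/12 / (1 − (1+0.0137500)^−72) = $1,274.15.
Refinanced payment = 43,893.75 × 0.0122917 / (1 − (1+0.0122917)^−60) = $1,038.48.
Monthly savings = $1,274.15 − $1,038.48 = $235.67.
Break-even = $1,100.00 / $235.67 = 4.67 → 5 months.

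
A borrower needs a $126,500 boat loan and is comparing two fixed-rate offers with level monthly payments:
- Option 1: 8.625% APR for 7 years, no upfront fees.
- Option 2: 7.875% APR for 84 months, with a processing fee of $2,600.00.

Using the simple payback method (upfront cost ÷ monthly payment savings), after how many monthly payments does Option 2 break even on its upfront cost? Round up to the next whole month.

55 months

Option 1: at 8.625% the monthly rate is 0.0071875, so the payment is 126,500 × 0.0071875 / (1 − 1.0071875^−84) = $2,011.28.
Option 2: monthly rate = 7.875%/12 = 0.0065625; payment = 126,500 × 0.0065625 / (1 − (1+0.0065625)^−84) = $1,963.79.
Monthly savings = $2,011.28 − $1,963.79 = $47.49.
Break-even = $2,600.00 / $47.49 = 54.75 → 55 months.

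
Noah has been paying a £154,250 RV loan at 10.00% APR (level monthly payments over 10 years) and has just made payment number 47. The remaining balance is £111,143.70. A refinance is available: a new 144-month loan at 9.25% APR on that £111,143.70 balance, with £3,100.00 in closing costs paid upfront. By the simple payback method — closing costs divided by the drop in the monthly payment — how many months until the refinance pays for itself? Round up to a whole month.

5 months

Current payment = 154,250 × 10%/12 / (1 − (1+0.0083333)^−120) = £2,038.43.
Refinanced payment = 111,143.70 × 0.0077083 / (1 − (1+0.0077083)^−144) = £1,280.55.
Monthly savings = £2,038.43 − £1,280.55 = £757.88.
Break-even = £3,100.00 / £757.88 = 4.09 → 5 months.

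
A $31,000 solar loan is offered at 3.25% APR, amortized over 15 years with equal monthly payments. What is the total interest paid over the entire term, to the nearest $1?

$8,209

At 3.25% the monthly rate is 0.0027083, so the payment is 31,000 × 0.0027083 / (1 − 1.0027083^−180) = $217.83.
Total paid = 180 × $217.83 = $39,209.40; interest = $39,209.40 − $31,000 = $8,209.40.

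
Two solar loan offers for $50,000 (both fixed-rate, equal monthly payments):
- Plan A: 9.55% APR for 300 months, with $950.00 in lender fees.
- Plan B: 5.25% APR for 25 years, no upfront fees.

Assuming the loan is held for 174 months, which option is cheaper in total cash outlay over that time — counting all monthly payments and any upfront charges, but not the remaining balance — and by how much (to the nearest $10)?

Plan A: at 9.55% the monthly rate is 0.0079583, so the payment is 50,000 × 0.0079583 / (1 − 1.0079583^−300) = $438.59.
Plan B: monthly rate = 5.25%/12 = 0.0043750; payment = 50,000 × 0.0043750 / (1 − (1+0.0043750)^−300) = $299.62.
Over 174 months: Plan A costs 174 × $438.59 + $950.00 = $77,264.66; Plan B costs 174 × $299.62 = $52,133.88.
Plan B is cheaper by $77,264.66 − $52,133.88 = $25,130.78.

Plan B by $25,130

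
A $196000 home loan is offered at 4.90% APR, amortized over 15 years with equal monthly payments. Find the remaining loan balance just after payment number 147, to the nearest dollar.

$47,447

With monthly rate i = 4.9%/12 = 0.0040833, the balance after k of n payments is P · [(1+i)^n − (1+i)^k] / [(1+i)^n − 1].
(1+0.0040833)^180 = 2.08236329 and (1+0.0040833)^147 = 1.82034823, so the balance is 196,000 × (2.08236329 − 1.82034823) / (2.08236329 − 1) = $47,447.06.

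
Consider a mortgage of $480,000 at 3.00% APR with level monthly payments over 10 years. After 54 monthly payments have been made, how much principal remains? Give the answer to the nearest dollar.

With monthly rate i = 3%/12 = 0.0025000, the balance after k of n payments is P · [(1+i)^n − (1+i)^k] / [(1+i)^n − 1].
(1+0.0025000)^120 = 1.34935355 and (1+0.0025000)^54 = 1.14434398, so the balance is 480,000 × (1.34935355 − 1.14434398) / (1.34935355 − 1) = $281,676.23.

$281,676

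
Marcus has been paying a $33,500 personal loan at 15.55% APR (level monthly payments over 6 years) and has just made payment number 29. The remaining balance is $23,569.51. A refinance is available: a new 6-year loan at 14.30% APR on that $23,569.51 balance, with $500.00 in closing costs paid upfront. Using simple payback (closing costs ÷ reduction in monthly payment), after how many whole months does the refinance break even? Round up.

Current payment = 33,500 × 15.55%/12 / (1 − (1+0.0129583)^−72) = $718.40.
Refinanced payment = 23,569.51 × 0.0119167 / (1 − (1+0.0119167)^−72) = $489.46.
Monthly savings = $718.40 − $489.46 = $228.94.
Break-even = $500.00 / $228.94 = 2.18 → 3 months.

3 months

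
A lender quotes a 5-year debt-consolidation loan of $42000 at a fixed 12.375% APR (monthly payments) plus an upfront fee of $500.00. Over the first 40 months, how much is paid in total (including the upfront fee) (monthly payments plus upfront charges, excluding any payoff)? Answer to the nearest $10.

At 12.375% the monthly rate is 0.0103125, so the payment is 42,000 × 0.0103125 / (1 − 1.0103125^−60) = $942.25.
Total outlay = 40 × $942.25 + $500.00 = $38,190.00.

$38,190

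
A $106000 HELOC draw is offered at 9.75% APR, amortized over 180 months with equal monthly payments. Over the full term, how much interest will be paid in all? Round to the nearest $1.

$96,126

At 9.75% the monthly rate is 0.0081250, so the payment is 106,000 × 0.0081250 / (1 − 1.0081250^−180) = $1,122.92.
Total paid = 180 × $1,122.92 = $202,125.60; interest = $202,125.60 − $106,000 = $96,125.60.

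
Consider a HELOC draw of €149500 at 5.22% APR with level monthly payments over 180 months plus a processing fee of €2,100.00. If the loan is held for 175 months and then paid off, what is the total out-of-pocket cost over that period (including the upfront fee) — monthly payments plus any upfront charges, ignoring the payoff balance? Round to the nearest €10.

Monthly rate = 5.22%/12 = 0.0043500; payment = 149,500 × 0.0043500 / (1 − (1+0.0043500)^−180) = €1,199.44.
Total outlay = 175 × €1,199.44 + €2,100.00 = €212,002.00.

€212,000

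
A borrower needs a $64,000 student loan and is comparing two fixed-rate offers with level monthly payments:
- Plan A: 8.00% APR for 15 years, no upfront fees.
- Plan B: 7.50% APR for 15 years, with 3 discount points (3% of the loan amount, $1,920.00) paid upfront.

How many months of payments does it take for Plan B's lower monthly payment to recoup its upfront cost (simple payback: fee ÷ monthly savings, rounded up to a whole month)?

105 months

Plan A: monthly rate = 8%/12 = 0.0066667; payment = 64,000 × 0.0066667 / (1 − (1+0.0066667)^−180) = $611.62.
Plan B: at 7.50% the monthly rate is 0.0062500, so the payment is 64,000 × 0.0062500 / (1 − 1.0062500^−180) = $593.29.
Monthly savings = $611.62 − $593.29 = $18.33.
Break-even = $1,920.00 / $18.33 = 104.75 → 105 months.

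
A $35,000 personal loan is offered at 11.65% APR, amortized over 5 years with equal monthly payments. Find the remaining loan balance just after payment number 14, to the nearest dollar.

$28,546

With monthly rate i = 11.65%/12 = 0.0097083, the balance after k of n payments is P · [(1+i)^n − (1+i)^k] / [(1+i)^n − 1].
(1+0.0097083)^60 = 1.78548594 and (1+0.0097083)^14 = 1.14483571, so the balance is 35,000 × (1.78548594 − 1.14483571) / (1.78548594 − 1) = $28,546.35.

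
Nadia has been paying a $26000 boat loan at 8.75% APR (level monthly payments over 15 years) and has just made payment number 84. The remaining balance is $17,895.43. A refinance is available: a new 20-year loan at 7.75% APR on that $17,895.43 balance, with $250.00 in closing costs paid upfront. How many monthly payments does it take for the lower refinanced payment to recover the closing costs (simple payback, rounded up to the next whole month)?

3 months

Current payment = 26,000 × 8.75%/12 / (1 − (1+0.0072917)^−180) = $259.86.
Refinanced payment = 17,895.43 × 0.0064583 / (1 − (1+0.0064583)^−240) = $146.91.
Monthly savings = $259.86 − $146.91 = $112.95.
Break-even = $250.00 / $112.95 = 2.21 → 3 months.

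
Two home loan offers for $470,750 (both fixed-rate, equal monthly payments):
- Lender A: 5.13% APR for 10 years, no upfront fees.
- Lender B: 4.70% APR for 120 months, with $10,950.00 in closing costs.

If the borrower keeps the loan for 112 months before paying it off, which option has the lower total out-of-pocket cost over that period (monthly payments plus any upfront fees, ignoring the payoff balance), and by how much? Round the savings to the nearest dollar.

Lender B by $106

Lender A: at 5.13% the monthly rate is 0.0042750, so the payment is 470,750 × 0.0042750 / (1 − 1.0042750^−120) = $5,023.00.
Lender B: at 4.70% the monthly rate is 0.0039167, so the payment is 470,750 × 0.0039167 / (1 − 1.0039167^−120) = $4,924.29.
Over 112 months: Lender A costs 112 × $5,023.00 = $562,576.00; Lender B costs 112 × $4,924.29 + $10,950.00 = $562,470.48.
Lender B is cheaper by $562,576.00 − $562,470.48 = $105.52.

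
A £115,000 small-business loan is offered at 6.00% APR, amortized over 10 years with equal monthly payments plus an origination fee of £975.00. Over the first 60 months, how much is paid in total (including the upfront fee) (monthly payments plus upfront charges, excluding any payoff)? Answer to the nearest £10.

£77,580

At 6.00% the monthly rate is 0.0050000, so the payment is 115,000 × 0.0050000 / (1 − 1.0050000^−120) = £1,276.74.
Total outlay = 60 × £1,276.74 + £975.00 = £77,579.40.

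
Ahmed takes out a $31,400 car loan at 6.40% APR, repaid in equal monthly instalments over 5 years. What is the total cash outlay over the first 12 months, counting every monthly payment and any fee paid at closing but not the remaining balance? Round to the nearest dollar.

$7,355

At 6.40% the monthly rate is 0.0053333, so the payment is 31,400 × 0.0053333 / (1 − 1.0053333^−60) = $612.91.
Total outlay = 12 × $612.91 = $7,354.92.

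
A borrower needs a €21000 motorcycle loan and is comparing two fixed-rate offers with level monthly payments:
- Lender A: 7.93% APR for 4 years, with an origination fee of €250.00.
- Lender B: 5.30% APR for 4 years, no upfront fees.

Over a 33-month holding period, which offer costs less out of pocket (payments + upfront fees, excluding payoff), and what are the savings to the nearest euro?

Lender B by €1,092

Lender A: at 7.93% the monthly rate is 0.0066083, so the payment is 21,000 × 0.0066083 / (1 − 1.0066083^−48) = €511.98.
Lender B: monthly rate = 5.3%/12 = 0.0044167; payment = 21,000 × 0.0044167 / (1 − (1+0.0044167)^−48) = €486.47.
Over 33 months: Lender A costs 33 × €511.98 + €250.00 = €17,145.34; Lender B costs 33 × €486.47 = €16,053.51.
Lender B is cheaper by €17,145.34 − €16,053.51 = €1,091.83.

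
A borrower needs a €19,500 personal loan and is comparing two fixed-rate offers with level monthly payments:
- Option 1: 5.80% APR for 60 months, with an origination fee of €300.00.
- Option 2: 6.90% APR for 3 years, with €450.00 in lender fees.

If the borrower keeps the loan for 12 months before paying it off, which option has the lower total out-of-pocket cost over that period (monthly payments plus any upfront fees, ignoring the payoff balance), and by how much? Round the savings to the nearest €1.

Option 1: at 5.80% the monthly rate is 0.0048333, so the payment is 19,500 × 0.0048333 / (1 − 1.0048333^−60) = €375.18.
Option 2: at 6.90% the monthly rate is 0.0057500, so the payment is 19,500 × 0.0057500 / (1 − 1.0057500^−36) = €601.21.
Over 12 months: Option 1 costs 12 × €375.18 + €300.00 = €4,802.16; Option 2 costs 12 × €601.21 + €450.00 = €7,664.52.
Option 1 is cheaper by €7,664.52 − €4,802.16 = €2,862.36.

Option 1 by €2,862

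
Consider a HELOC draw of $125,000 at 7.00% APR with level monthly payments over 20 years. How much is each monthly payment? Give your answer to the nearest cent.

Monthly rate = 7%/12 = 0.0058333; payment = 125,000 × 0.0058333 / (1 − (1+0.0058333)^−240) = $969.12.

$969.12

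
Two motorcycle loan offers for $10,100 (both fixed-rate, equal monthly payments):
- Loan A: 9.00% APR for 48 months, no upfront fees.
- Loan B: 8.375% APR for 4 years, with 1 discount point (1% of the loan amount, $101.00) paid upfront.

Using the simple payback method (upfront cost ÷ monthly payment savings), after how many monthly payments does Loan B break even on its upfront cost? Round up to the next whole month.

34 months

Loan A: monthly rate = 9%/12 = 0.0075000; payment = 10,100 × 0.0075000 / (1 − (1+0.0075000)^−48) = $251.34.
Loan B: monthly rate = 8.375%/12 = 0.0069792; payment = 10,100 × 0.0069792 / (1 − (1+0.0069792)^−48) = $248.35.
Monthly savings = $251.34 − $248.35 = $2.99.
Break-even = $101.00 / $2.99 = 33.78 → 34 months.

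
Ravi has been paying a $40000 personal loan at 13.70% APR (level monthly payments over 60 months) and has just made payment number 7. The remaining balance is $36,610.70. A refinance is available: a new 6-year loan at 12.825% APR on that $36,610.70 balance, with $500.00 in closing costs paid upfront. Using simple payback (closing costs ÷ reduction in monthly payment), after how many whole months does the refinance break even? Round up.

Current payment = 40,000 × 13.7%/12 / (1 − (1+0.0114167)^−60) = $924.52.
Refinanced payment = 36,610.70 × 0.0106875 / (1 − (1+0.0106875)^−72) = $731.55.
Monthly savings = $924.52 − $731.55 = $192.97.
Break-even = $500.00 / $192.97 = 2.59 → 3 months.

3 months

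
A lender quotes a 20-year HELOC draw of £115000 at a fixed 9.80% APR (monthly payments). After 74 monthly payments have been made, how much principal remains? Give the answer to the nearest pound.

With monthly rate i = 9.8%/12 = 0.0081667, the balance after k of n payments is P · [(1+i)^n − (1+i)^k] / [(1+i)^n − 1].
(1+0.0081667)^240 = 7.04304056 and (1+0.0081667)^74 = 1.82554577, so the balance is 115,000 × (7.04304056 − 1.82554577) / (7.04304056 − 1) = £99,289.74.

£99,290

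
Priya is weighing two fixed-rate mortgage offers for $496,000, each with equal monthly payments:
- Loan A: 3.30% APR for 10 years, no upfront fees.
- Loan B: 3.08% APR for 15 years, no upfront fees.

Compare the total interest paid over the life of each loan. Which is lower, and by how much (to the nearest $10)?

Loan A by $36,980

Loan A: monthly rate = 3.3%/12 = 0.0027500; payment = 496,000 × 0.0027500 / (1 − (1+0.0027500)^−120) = $4,858.40.
Total interest on Loan A = 120 × $4,858.40 − $496,000 = $87,008.00.
Loan B: monthly rate = 3.08%/12 = 0.0025667; payment = 496,000 × 0.0025667 / (1 − (1+0.0025667)^−180) = $3,444.40.
Total interest on Loan B = 180 × $3,444.40 − $496,000 = $123,992.00.
Loan A is lower by $36,984.00.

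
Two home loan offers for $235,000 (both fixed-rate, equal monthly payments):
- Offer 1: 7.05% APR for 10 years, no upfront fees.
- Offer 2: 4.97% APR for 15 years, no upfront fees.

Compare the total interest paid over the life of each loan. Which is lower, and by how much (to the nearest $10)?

Offer 1: at 7.05% the monthly rate is 0.0058750, so the payment is 235,000 × 0.0058750 / (1 − 1.0058750^−120) = $2,734.61.
Total interest on Offer 1 = 120 × $2,734.61 − $235,000 = $93,153.20.
Offer 2: at 4.97% the monthly rate is 0.0041417, so the payment is 235,000 × 0.0041417 / (1 − 1.0041417^−180) = $1,854.69.
Total interest on Offer 2 = 180 × $1,854.69 − $235,000 = $98,844.20.
Offer 1 is lower by $5,691.00.

Offer 1 by $5,690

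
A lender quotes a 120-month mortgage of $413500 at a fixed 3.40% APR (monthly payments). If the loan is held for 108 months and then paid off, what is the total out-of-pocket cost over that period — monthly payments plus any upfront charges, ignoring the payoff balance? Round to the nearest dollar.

$439,516

At 3.40% the monthly rate is 0.0028333, so the payment is 413,500 × 0.0028333 / (1 − 1.0028333^−120) = $4,069.59.
Total outlay = 108 × $4,069.59 = $439,515.72.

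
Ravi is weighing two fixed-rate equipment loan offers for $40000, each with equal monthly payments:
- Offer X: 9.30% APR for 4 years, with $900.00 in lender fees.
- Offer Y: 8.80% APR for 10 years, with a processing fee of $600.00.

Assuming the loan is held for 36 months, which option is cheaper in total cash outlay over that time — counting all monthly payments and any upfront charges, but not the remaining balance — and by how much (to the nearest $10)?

Offer Y by $18,250

Offer X: monthly rate = 9.3%/12 = 0.0077500; payment = 40,000 × 0.0077500 / (1 − (1+0.0077500)^−48) = $1,001.11.
Offer Y: at 8.80% the monthly rate is 0.0073333, so the payment is 40,000 × 0.0073333 / (1 − 1.0073333^−120) = $502.38.
Over 36 months: Offer X costs 36 × $1,001.11 + $900.00 = $36,939.96; Offer Y costs 36 × $502.38 + $600.00 = $18,685.68.
Offer Y is cheaper by $36,939.96 − $18,685.68 = $18,254.28.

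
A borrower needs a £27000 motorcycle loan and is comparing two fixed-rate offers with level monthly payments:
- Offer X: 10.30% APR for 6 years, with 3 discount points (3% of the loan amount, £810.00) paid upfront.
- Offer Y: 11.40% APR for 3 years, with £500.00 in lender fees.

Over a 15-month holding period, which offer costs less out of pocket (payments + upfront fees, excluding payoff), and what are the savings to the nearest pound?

Offer X by £5,462

Offer X: monthly rate = 10.3%/12 = 0.0085833; payment = 27,000 × 0.0085833 / (1 − (1+0.0085833)^−72) = £504.29.
Offer Y: monthly rate = 11.4%/12 = 0.0095000; payment = 27,000 × 0.0095000 / (1 − (1+0.0095000)^−36) = £889.07.
Over 15 months: Offer X costs 15 × £504.29 + £810.00 = £8,374.35; Offer Y costs 15 × £889.07 + £500.00 = £13,836.05.
Offer X is cheaper by £13,836.05 − £8,374.35 = £5,461.70.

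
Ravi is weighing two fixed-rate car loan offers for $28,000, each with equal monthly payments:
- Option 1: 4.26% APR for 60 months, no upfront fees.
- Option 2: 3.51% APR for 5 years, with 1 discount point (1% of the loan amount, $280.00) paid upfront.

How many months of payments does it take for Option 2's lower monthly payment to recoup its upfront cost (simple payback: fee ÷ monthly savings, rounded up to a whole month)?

Option 1: monthly rate = 4.26%/12 = 0.0035500; payment = 28,000 × 0.0035500 / (1 − (1+0.0035500)^−60) = $518.95.
Option 2: at 3.51% the monthly rate is 0.0029250, so the payment is 28,000 × 0.0029250 / (1 − 1.0029250^−60) = $509.49.
Monthly savings = $518.95 − $509.49 = $9.46.
Break-even = $280.00 / $9.46 = 29.60 → 30 months.

30 months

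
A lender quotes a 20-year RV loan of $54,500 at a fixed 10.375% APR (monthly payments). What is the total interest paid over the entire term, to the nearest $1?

$74,992

Monthly rate = 10.375%/12 = 0.0086458; payment = 54,500 × 0.0086458 / (1 − (1+0.0086458)^−240) = $539.55.
Total paid = 240 × $539.55 = $129,492.00; interest = $129,492.00 − $54,500 = $74,992.00.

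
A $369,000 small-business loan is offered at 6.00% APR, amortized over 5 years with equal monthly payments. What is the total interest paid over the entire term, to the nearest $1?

$59,028

Monthly rate = 6%/12 = 0.0050000; payment = 369,000 × 0.0050000 / (1 − (1+0.0050000)^−60) = $7,133.80.
Total paid = 60 × $7,133.80 = $428,028.00; interest = $428,028.00 − $369,000 = $59,028.00.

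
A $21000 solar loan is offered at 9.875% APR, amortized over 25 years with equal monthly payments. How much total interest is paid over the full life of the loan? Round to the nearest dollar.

$35,694

At 9.875% the monthly rate is 0.0082292, so the payment is 21,000 × 0.0082292 / (1 − 1.0082292^−300) = $188.98.
Total paid = 300 × $188.98 = $56,694.00; interest = $56,694.00 − $21,000 = $35,694.00.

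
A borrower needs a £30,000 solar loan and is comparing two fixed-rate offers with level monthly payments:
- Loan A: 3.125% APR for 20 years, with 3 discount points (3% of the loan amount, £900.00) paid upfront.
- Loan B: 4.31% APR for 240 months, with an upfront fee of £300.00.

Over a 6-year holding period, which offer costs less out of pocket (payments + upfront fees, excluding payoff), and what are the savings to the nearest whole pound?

Loan A: at 3.125% the monthly rate is 0.0026042, so the payment is 30,000 × 0.0026042 / (1 − 1.0026042^−240) = £168.26.
Loan B: at 4.31% the monthly rate is 0.0035917, so the payment is 30,000 × 0.0035917 / (1 − 1.0035917^−240) = £186.73.
Over 72 months: Loan A costs 72 × £168.26 + £900.00 = £13,014.72; Loan B costs 72 × £186.73 + £300.00 = £13,744.56.
Loan A is cheaper by £13,744.56 − £13,014.72 = £729.84.

Loan A by £730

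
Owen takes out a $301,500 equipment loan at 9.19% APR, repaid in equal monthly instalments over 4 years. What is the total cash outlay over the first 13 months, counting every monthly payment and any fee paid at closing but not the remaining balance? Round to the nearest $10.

At 9.19% the monthly rate is 0.0076583, so the payment is 301,500 × 0.0076583 / (1 − 1.0076583^−48) = $7,530.07.
Total outlay = 13 × $7,530.07 = $97,890.91.

$97,890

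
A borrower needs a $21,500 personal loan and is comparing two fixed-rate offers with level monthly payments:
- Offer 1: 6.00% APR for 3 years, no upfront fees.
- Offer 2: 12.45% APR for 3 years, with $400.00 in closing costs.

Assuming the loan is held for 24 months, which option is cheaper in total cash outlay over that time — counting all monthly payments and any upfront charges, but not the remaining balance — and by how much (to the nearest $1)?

Offer 1 by $1,952

Offer 1: monthly rate = 6%/12 = 0.0050000; payment = 21,500 × 0.0050000 / (1 − (1+0.0050000)^−36) = $654.07.
Offer 2: monthly rate = 12.45%/12 = 0.0103750; payment = 21,500 × 0.0103750 / (1 − (1+0.0103750)^−36) = $718.74.
Over 24 months: Offer 1 costs 24 × $654.07 = $15,697.68; Offer 2 costs 24 × $718.74 + $400.00 = $17,649.76.
Offer 1 is cheaper by $17,649.76 − $15,697.68 = $1,952.08.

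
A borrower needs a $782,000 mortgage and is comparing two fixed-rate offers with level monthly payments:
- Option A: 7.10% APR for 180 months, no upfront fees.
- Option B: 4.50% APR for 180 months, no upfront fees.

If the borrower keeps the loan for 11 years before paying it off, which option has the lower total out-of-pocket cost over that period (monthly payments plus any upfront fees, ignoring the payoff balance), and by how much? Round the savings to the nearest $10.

Option B by $143,930

Option A: monthly rate = 7.1%/12 = 0.0059167; payment = 782,000 × 0.0059167 / (1 − (1+0.0059167)^−180) = $7,072.63.
Option B: at 4.50% the monthly rate is 0.0037500, so the payment is 782,000 × 0.0037500 / (1 − 1.0037500^−180) = $5,982.25.
Over 132 months: Option A costs 132 × $7,072.63 = $933,587.16; Option B costs 132 × $5,982.25 = $789,657.00.
Option B is cheaper by $933,587.16 − $789,657.00 = $143,930.16.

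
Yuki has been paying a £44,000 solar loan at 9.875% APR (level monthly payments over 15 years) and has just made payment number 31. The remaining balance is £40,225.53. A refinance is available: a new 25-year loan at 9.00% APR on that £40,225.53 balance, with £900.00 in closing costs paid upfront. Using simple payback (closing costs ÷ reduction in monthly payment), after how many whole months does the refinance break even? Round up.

7 months

Current payment = 44,000 × 9.875%/12 / (1 − (1+0.0082292)^−180) = £469.47.
Refinanced payment = 40,225.53 × 0.0075000 / (1 − (1+0.0075000)^−300) = £337.57.
Monthly savings = £469.47 − £337.57 = £131.90.
Break-even = £900.00 / £131.90 = 6.82 → 7 months.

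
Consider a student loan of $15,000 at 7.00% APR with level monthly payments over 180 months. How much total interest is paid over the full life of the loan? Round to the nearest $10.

Monthly rate = 7%/12 = 0.0058333; payment = 15,000 × 0.0058333 / (1 − (1+0.0058333)^−180) = $134.82.
Total paid = 180 × $134.82 = $24,267.60; interest = $24,267.60 − $15,000 = $9,267.60.

$9,270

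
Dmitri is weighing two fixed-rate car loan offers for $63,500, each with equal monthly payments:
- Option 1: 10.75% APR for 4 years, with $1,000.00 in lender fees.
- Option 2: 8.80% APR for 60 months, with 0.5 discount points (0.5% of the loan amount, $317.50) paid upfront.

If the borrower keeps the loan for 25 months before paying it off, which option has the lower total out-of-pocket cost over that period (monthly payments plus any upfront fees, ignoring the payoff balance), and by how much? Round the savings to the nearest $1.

Option 1: at 10.75% the monthly rate is 0.0089583, so the payment is 63,500 × 0.0089583 / (1 − 1.0089583^−48) = $1,633.49.
Option 2: monthly rate = 8.8%/12 = 0.0073333; payment = 63,500 × 0.0073333 / (1 − (1+0.0073333)^−60) = $1,312.00.
Over 25 months: Option 1 costs 25 × $1,633.49 + $1,000.00 = $41,837.25; Option 2 costs 25 × $1,312.00 + $317.50 = $33,117.50.
Option 2 is cheaper by $41,837.25 − $33,117.50 = $8,719.75.

Option 2 by $8,720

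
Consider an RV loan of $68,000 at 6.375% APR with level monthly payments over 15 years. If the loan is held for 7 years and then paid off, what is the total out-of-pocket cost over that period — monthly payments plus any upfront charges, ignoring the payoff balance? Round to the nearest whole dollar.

$49,366

At 6.375% the monthly rate is 0.0053125, so the payment is 68,000 × 0.0053125 / (1 − 1.0053125^−180) = $587.69.
Total outlay = 84 × $587.69 = $49,365.96.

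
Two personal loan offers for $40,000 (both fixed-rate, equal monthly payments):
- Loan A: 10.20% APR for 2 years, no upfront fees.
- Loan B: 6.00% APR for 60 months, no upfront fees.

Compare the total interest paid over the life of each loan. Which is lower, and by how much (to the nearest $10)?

Loan A by $2,010

Loan A: at 10.20% the monthly rate is 0.0085000, so the payment is 40,000 × 0.0085000 / (1 − 1.0085000^−24) = $1,849.49.
Total interest on Loan A = 24 × $1,849.49 − $40,000 = $4,387.76.
Loan B: monthly rate = 6%/12 = 0.0050000; payment = 40,000 × 0.0050000 / (1 − (1+0.0050000)^−60) = $773.31.
Total interest on Loan B = 60 × $773.31 − $40,000 = $6,398.60.
Loan A is lower by $2,010.84.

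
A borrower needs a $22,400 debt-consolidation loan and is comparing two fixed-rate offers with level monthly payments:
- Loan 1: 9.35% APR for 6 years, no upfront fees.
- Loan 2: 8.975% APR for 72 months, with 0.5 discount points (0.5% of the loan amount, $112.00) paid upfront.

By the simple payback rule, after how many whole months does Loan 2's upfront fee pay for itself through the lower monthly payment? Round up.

27 months

Loan 1: at 9.35% the monthly rate is 0.0077917, so the payment is 22,400 × 0.0077917 / (1 − 1.0077917^−72) = $407.67.
Loan 2: at 8.975% the monthly rate is 0.0074792, so the payment is 22,400 × 0.0074792 / (1 − 1.0074792^−72) = $403.49.
Monthly savings = $407.67 − $403.49 = $4.18.
Break-even = $112.00 / $4.18 = 26.79 → 27 months.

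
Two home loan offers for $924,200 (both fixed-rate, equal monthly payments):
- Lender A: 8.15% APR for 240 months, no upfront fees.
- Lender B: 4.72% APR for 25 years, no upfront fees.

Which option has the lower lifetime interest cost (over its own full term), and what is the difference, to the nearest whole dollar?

Lender B by $300,124

Lender A: at 8.15% the monthly rate is 0.0067917, so the payment is 924,200 × 0.0067917 / (1 − 1.0067917^−240) = $7,816.88.
Total interest on Lender A = 240 × $7,816.88 − $924,200 = $951,851.20.
Lender B: monthly rate = 4.72%/12 = 0.0039333; payment = 924,200 × 0.0039333 / (1 − (1+0.0039333)^−300) = $5,253.09.
Total interest on Lender B = 300 × $5,253.09 − $924,200 = $651,727.00.
Lender B is lower by $300,124.20.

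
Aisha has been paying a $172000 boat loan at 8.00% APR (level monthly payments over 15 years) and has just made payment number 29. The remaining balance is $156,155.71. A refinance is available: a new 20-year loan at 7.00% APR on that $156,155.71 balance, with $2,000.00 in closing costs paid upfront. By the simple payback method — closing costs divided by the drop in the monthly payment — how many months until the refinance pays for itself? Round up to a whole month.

Current payment = 172,000 × 8%/12 / (1 − (1+0.0066667)^−180) = $1,643.72.
Refinanced payment = 156,155.71 × 0.0058333 / (1 − (1+0.0058333)^−240) = $1,210.67.
Monthly savings = $1,643.72 − $1,210.67 = $433.05.
Break-even = $2,000.00 / $433.05 = 4.62 → 5 months.

5 months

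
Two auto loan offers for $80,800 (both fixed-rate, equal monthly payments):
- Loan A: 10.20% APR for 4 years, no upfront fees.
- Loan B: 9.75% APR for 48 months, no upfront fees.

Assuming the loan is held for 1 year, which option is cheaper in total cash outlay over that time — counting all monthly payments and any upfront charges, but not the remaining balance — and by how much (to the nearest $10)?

Loan B by $210

Loan A: monthly rate = 10.2%/12 = 0.0085000; payment = 80,800 × 0.0085000 / (1 − (1+0.0085000)^−48) = $2,057.07.
Loan B: monthly rate = 9.75%/12 = 0.0081250; payment = 80,800 × 0.0081250 / (1 − (1+0.0081250)^−48) = $2,039.61.
Over 12 months: Loan A costs 12 × $2,057.07 = $24,684.84; Loan B costs 12 × $2,039.61 = $24,475.32.
Loan B is cheaper by $24,684.84 − $24,475.32 = $209.52.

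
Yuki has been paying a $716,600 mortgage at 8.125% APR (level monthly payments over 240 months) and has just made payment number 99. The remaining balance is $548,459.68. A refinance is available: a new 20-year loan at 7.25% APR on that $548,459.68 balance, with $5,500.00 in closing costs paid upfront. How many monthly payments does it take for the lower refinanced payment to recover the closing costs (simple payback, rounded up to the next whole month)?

4 months

Current payment = 716,600 × 8.125%/12 / (1 − (1+0.0067708)^−240) = $6,049.80.
Refinanced payment = 548,459.68 × 0.0060417 / (1 − (1+0.0060417)^−240) = $4,334.89.
Monthly savings = $6,049.80 − $4,334.89 = $1,714.91.
Break-even = $5,500.00 / $1,714.91 = 3.21 → 4 months.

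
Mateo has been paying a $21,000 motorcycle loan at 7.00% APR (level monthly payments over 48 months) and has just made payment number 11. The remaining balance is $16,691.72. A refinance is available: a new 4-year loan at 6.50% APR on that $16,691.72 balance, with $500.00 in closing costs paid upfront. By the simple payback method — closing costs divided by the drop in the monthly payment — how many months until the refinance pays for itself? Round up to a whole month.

Current payment = 21,000 × 7%/12 / (1 − (1+0.0058333)^−48) = $502.87.
Refinanced payment = 16,691.72 × 0.0054167 / (1 − (1+0.0054167)^−48) = $395.84.
Monthly savings = $502.87 − $395.84 = $107.03.
Break-even = $500.00 / $107.03 = 4.67 → 5 months.

5 months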